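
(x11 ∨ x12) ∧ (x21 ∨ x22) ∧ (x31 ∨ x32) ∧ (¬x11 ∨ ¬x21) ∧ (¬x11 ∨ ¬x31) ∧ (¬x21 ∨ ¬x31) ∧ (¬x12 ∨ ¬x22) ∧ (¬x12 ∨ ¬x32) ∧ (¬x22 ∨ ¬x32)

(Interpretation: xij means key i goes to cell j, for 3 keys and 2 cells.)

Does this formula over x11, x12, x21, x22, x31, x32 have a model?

Try x11 = True.
From the singleton clause (¬x21), x21 = False.
From the singleton clause (x22), x22 = True.
From the singleton clause (¬x31), x31 = False.
From the singleton clause (x32), x32 = True.
That conflicts with the unit clause (¬x32).
That branch fails; take x11 = False instead.
From the singleton clause (x12), x12 = True.
From the singleton clause (¬x22), x22 = False.
From the singleton clause (x21), x21 = True.
From the singleton clause (¬x31), x31 = False.
From the singleton clause (x32), x32 = True.
That conflicts with the unit clause (¬x32).
Both values of x11 lead to a conflict.
No assignment satisfies every clause.

No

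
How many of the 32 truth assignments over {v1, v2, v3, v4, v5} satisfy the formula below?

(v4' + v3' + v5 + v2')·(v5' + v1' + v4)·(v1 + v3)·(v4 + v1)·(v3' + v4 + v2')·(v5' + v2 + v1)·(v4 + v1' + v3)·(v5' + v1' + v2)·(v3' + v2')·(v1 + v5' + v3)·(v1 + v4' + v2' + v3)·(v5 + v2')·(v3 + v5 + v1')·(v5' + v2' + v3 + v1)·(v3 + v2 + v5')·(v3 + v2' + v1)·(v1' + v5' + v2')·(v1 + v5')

There are 2^5 = 32 truth assignments over (v1, v2, v3, v4, v5).
Split on v5. With v5 = 1, the clauses containing v5 are satisfied and v5' drops from the rest; 0 of the 2^4 = 16 assignments to the other variables satisfy what remains.
With v5 = 0, by the same count on the reduced clause set, 3 assignments work.
(One model: v1=F, v2=F, v3=T, v4=T, v5=F.)
Total: 0 + 3 = 3.

3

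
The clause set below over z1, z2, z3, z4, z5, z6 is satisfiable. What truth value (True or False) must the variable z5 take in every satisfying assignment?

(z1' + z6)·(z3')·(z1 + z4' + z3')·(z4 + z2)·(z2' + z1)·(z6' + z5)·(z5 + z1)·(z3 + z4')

Suppose z5 = 0.
From the singleton clause (z3'), z3 = 0.
From the singleton clause (z6'), z6 = 0.
From the singleton clause (z1'), z1 = 0.
Now (z1) is unsatisfied and unit — conflict.
So every satisfying assignment has z5 = True.

True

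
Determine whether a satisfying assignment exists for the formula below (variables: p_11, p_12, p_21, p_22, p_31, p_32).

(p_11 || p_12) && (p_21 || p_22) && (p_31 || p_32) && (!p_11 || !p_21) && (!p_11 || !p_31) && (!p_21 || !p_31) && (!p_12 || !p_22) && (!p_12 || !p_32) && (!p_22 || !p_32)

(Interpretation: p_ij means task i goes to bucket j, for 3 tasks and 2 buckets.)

Try p_11 = true.
The clause (!p_21) is unit, so p_21 = false.
The clause (p_22) is unit, so p_22 = true.
The clause (!p_31) is unit, so p_31 = false.
The clause (p_32) is unit, so p_32 = true.
Now (!p_32) is unsatisfied and unit — conflict.
Undo p_11 and try p_11 = false.
The clause (p_12) is unit, so p_12 = true.
The clause (!p_22) is unit, so p_22 = false.
The clause (p_21) is unit, so p_21 = true.
The clause (!p_31) is unit, so p_31 = false.
The clause (p_32) is unit, so p_32 = true.
Now (!p_32) is unsatisfied and unit — conflict.
Either choice for p_11 ends in contradiction.
No assignment satisfies every clause.

Unsatisfiable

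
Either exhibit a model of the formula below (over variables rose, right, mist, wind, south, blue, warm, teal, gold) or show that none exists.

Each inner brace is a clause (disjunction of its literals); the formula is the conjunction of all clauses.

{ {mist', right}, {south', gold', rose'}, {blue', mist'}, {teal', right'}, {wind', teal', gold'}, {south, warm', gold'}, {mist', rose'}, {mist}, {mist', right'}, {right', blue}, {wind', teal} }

UNSATISFIABLE

From the singleton clause (mist), mist = 1.
From the singleton clause (right), right = 1.
That conflicts with the unit clause (right').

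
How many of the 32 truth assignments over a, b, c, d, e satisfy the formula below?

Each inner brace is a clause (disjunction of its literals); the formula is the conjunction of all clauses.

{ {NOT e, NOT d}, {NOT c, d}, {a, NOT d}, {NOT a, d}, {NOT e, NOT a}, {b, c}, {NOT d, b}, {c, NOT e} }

There are 2^5 = 32 truth assignments over (a, b, c, d, e).
Split on b. With b = true, the clauses containing b are satisfied and NOT b drops from the rest; 3 of the 2^4 = 16 assignments to the other variables satisfy what remains.
With b = false, by the same count on the reduced clause set, 0 assignments work.
Total: 3 + 0 = 3.

3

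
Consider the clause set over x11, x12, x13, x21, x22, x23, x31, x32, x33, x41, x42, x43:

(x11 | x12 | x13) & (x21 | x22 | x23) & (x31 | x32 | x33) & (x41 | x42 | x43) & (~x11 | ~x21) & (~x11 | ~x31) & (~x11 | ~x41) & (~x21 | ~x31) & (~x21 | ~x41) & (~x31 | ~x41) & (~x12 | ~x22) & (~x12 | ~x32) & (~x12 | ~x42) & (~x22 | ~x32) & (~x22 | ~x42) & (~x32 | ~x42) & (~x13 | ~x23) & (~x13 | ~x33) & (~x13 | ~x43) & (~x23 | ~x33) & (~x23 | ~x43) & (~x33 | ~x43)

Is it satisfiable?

No, unsatisfiable

Case x11 = 0:
Case x12 = 1:
(~x22) alone gives x22 = 0.
(~x32) alone gives x32 = 0.
(~x42) alone gives x42 = 0.
Case x21 = 1:
(~x31) alone gives x31 = 0.
(x33) alone gives x33 = 1.
(~x41) alone gives x41 = 0.
(x43) alone gives x43 = 1.
That conflicts with the unit clause (~x43).
Undo x21 and try x21 = 0.
(x23) alone gives x23 = 1.
(~x13) alone gives x13 = 0.
(~x33) alone gives x33 = 0.
(x31) alone gives x31 = 1.
(~x41) alone gives x41 = 0.
(x43) alone gives x43 = 1.
That conflicts with the unit clause (~x43).
Neither x21 = 1 nor x21 = 0 works.
Undo x12 and try x12 = 0.
(x13) alone gives x13 = 1.
(~x23) alone gives x23 = 0.
(~x33) alone gives x33 = 0.
(~x43) alone gives x43 = 0.
Case x21 = 1:
(~x31) alone gives x31 = 0.
(x32) alone gives x32 = 1.
(~x41) alone gives x41 = 0.
(x42) alone gives x42 = 1.
That conflicts with the unit clause (~x42).
Undo x21 and try x21 = 0.
(x22) alone gives x22 = 1.
(~x32) alone gives x32 = 0.
(x31) alone gives x31 = 1.
(~x41) alone gives x41 = 0.
(x42) alone gives x42 = 1.
That conflicts with the unit clause (~x42).
Neither x21 = 1 nor x21 = 0 works.
Neither x12 = 1 nor x12 = 0 works.
Undo x11 and try x11 = 1.
(~x21) alone gives x21 = 0.
(~x31) alone gives x31 = 0.
(~x41) alone gives x41 = 0.
Case x22 = 1:
(~x12) alone gives x12 = 0.
(~x32) alone gives x32 = 0.
(x33) alone gives x33 = 1.
(~x42) alone gives x42 = 0.
(x43) alone gives x43 = 1.
That conflicts with the unit clause (~x43).
Undo x22 and try x22 = 0.
(x23) alone gives x23 = 1.
(~x13) alone gives x13 = 0.
(~x33) alone gives x33 = 0.
(x32) alone gives x32 = 1.
(~x12) alone gives x12 = 0.
(~x42) alone gives x42 = 0.
(x43) alone gives x43 = 1.
That conflicts with the unit clause (~x43).
Neither x22 = 1 nor x22 = 0 works.
Neither x11 = 1 nor x11 = 0 works.
No assignment satisfies every clause.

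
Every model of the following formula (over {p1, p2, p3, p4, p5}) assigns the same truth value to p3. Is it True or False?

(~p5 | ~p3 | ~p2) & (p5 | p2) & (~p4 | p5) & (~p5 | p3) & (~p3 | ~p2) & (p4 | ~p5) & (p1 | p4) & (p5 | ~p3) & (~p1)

True

Suppose p3 = 0.
(~p5) alone gives p5 = 0.
(p2) alone gives p2 = 1.
(~p4) alone gives p4 = 0.
(p1) alone gives p1 = 1.
But (~p1) is also a unit clause — contradiction.
So every satisfying assignment has p3 = True.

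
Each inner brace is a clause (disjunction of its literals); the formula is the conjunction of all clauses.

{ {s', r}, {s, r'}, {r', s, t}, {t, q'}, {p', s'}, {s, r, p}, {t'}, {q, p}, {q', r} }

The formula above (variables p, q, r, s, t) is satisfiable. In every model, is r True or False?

False

Suppose r = 1.
The clause (s) is unit, so s = 1.
The clause (p') is unit, so p = 0.
The clause (t') is unit, so t = 0.
The clause (q') is unit, so q = 0.
But (q) is also a unit clause — contradiction.
So every satisfying assignment has r = False.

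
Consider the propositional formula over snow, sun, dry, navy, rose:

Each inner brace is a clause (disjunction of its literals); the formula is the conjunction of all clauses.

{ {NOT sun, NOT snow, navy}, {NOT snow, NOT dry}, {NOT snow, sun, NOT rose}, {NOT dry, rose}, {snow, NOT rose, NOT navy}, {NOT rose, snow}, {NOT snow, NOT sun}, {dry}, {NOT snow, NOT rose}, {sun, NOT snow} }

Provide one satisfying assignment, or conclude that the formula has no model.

The clause (dry) is unit, so dry = true.
The clause (NOT snow) is unit, so snow = false.
The clause (rose) is unit, so rose = true.
But (NOT rose) is also a unit clause — contradiction.

UNSATISFIABLE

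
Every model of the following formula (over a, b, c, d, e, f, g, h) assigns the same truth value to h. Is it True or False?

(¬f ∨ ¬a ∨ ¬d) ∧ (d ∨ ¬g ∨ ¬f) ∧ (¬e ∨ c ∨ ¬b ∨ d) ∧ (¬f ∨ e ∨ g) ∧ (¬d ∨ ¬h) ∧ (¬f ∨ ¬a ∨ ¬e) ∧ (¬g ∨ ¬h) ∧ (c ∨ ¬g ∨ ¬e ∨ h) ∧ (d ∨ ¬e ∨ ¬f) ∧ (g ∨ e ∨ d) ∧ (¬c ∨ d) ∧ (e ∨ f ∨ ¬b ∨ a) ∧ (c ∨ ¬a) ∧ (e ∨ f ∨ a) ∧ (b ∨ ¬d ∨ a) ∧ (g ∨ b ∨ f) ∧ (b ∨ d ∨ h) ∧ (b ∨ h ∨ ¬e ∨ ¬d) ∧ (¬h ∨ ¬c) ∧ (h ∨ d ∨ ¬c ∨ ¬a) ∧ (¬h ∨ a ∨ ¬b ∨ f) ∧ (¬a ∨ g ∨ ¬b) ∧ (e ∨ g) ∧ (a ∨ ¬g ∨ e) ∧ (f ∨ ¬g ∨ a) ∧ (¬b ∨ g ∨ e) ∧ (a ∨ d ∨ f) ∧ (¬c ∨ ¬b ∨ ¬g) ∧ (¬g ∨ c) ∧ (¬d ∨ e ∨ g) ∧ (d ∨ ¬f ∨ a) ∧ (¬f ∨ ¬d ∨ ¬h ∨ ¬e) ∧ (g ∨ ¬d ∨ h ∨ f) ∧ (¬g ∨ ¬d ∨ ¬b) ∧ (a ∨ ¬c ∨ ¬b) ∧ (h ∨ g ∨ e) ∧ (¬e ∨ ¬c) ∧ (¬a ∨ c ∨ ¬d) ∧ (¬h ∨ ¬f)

False

Suppose h = True.
Unit clause (¬d) forces d = False.
Unit clause (¬g) forces g = False.
Unit clause (e) forces e = True.
Unit clause (¬f) forces f = False.
Unit clause (¬c) forces c = False.
Unit clause (¬b) forces b = False.
That conflicts with the unit clause (b).
So every satisfying assignment has h = False.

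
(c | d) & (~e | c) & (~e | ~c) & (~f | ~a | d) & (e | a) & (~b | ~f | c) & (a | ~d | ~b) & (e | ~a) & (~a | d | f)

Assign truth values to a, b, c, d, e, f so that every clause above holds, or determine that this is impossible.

Branch on c: set c = 1.
The clause (~e) is unit, so e = 0.
The clause (a) is unit, so a = 1.
But (~a) is also a unit clause — contradiction.
Backtrack on c: now try c = 0.
The clause (d) is unit, so d = 1.
The clause (~e) is unit, so e = 0.
The clause (a) is unit, so a = 1.
But (~a) is also a unit clause — contradiction.
Neither c = 1 nor c = 0 works.

UNSATISFIABLE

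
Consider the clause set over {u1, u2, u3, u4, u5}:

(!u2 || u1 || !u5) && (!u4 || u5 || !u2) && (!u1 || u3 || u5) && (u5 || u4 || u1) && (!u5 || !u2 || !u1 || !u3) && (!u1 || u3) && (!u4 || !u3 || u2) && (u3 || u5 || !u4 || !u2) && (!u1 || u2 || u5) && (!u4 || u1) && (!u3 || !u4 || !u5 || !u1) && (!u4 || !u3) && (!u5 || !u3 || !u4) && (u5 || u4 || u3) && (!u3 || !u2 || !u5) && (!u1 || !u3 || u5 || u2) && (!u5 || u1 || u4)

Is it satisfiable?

Suppose u1 = true.
From the singleton clause (u3), u3 = true.
From the singleton clause (!u4), u4 = false.
Suppose u5 = true.
From the singleton clause (!u2), u2 = false.
This assignment satisfies each clause.
A satisfying assignment: u1=true,  u2=false,  u3=true,  u4=false,  u5=true.

Satisfiable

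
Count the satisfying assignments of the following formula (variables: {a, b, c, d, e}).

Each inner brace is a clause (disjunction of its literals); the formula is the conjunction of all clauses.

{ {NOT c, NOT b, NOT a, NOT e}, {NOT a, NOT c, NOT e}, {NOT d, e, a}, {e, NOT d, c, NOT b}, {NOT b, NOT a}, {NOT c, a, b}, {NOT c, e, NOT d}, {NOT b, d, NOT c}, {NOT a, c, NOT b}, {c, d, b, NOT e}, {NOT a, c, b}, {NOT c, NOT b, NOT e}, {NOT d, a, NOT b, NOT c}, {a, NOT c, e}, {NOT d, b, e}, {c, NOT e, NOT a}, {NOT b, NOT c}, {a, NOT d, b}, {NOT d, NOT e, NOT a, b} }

There are 2^5 = 32 truth assignments over (a, b, c, d, e).
Split on c. With c = true, the clauses containing c are satisfied and NOT c drops from the rest; 1 of the 2^4 = 16 assignments to the other variables satisfy what remains.
With c = false, by the same count on the reduced clause set, 4 assignments work.
(One model: a=F, b=F, c=F, d=F, e=F.)
Total: 1 + 4 = 5.

5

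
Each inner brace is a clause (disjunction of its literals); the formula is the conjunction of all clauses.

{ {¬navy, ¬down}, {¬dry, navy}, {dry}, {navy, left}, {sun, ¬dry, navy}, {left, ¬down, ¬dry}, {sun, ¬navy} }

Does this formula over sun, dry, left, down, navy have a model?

Unit clause (dry) forces dry = True.
Unit clause (navy) forces navy = True.
Unit clause (¬down) forces down = False.
Unit clause (sun) forces sun = True.
All clauses hold; left can take either value.
A satisfying assignment: sun=True, dry=True, left=True, down=False, navy=True.

Satisfiable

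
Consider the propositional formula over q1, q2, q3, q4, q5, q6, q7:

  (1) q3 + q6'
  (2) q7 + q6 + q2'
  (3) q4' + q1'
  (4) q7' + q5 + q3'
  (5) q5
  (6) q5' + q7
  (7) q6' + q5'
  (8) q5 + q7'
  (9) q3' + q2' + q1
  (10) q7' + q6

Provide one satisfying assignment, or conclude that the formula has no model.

(q5) alone gives q5 = 1.
(q7) alone gives q7 = 1.
(q6') alone gives q6 = 0.
That conflicts with the unit clause (q6).

UNSATISFIABLE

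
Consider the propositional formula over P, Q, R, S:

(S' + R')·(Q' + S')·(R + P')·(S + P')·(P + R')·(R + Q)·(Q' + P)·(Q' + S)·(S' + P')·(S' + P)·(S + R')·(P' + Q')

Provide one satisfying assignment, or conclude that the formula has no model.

Case S = 0:
(P') alone gives P = 0.
(R') alone gives R = 0.
(Q) alone gives Q = 1.
But (Q') is also a unit clause — contradiction.
That branch fails; take S = 1 instead.
(R') alone gives R = 0.
(Q') alone gives Q = 0.
But (Q) is also a unit clause — contradiction.
Neither S = 1 nor S = 0 works.

UNSATISFIABLE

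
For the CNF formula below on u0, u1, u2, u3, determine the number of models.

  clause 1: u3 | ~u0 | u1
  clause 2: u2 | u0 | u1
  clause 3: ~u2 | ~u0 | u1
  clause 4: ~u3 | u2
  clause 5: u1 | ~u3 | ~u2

There are 2^4 = 16 truth assignments over (u0, u1, u2, u3).
Check each against the 5 clauses (columns in the order u0, u1, u2, u3):
  F F F F  ✗ fails (u2 | u0 | u1)
  F F F T  ✗ fails (u2 | u0 | u1)
  F F T F  ✓ satisfies all
  F F T T  ✗ fails (u1 | ~u3 | ~u2)
  F T F F  ✓ satisfies all
  F T F T  ✗ fails (~u3 | u2)
  F T T F  ✓ satisfies all
  F T T T  ✓ satisfies all
  T F F F  ✗ fails (u3 | ~u0 | u1)
  T F F T  ✗ fails (~u3 | u2)
  T F T F  ✗ fails (u3 | ~u0 | u1)
  T F T T  ✗ fails (~u2 | ~u0 | u1)
  T T F F  ✓ satisfies all
  T T F T  ✗ fails (~u3 | u2)
  T T T F  ✓ satisfies all
  T T T T  ✓ satisfies all
7 of the 16 rows are models.

7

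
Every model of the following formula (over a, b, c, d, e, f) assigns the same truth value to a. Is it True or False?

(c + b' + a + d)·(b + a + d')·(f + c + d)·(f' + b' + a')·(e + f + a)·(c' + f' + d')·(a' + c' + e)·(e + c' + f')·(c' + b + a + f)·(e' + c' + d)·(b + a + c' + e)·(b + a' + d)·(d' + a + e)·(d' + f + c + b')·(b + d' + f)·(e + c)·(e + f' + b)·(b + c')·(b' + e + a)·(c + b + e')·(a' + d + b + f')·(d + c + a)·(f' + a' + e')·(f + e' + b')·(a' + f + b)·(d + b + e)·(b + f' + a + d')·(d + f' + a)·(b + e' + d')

False

Suppose a = 1.
Try f = 0.
From the singleton clause (b), b = 1.
From the singleton clause (e'), e = 0.
From the singleton clause (c'), c = 0.
Now (c) is unsatisfied and unit — conflict.
So f must be the other value — set f = 1.
From the singleton clause (b'), b = 0.
From the singleton clause (d), d = 1.
From the singleton clause (c'), c = 0.
From the singleton clause (e), e = 1.
Now (e') is unsatisfied and unit — conflict.
Either choice for f ends in contradiction.
So every satisfying assignment has a = False.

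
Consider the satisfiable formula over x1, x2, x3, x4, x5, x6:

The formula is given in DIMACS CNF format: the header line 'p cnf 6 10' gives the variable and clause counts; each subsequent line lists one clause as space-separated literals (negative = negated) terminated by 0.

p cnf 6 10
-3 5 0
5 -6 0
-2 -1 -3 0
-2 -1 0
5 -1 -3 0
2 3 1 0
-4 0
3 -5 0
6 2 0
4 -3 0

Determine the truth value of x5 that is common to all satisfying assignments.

Suppose x5 = True.
Unit clause (¬x4) forces x4 = False.
Unit clause (x3) forces x3 = True.
But (¬x3) is also a unit clause — contradiction.
So every satisfying assignment has x5 = False.

False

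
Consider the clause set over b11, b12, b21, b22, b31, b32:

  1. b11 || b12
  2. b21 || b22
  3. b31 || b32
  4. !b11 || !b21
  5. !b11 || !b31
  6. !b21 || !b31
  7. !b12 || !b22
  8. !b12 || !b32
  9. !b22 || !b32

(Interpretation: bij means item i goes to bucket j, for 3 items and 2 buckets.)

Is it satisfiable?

Try b11 = true.
The clause (!b21) is unit, so b21 = false.
The clause (b22) is unit, so b22 = true.
The clause (!b31) is unit, so b31 = false.
The clause (b32) is unit, so b32 = true.
Now (!b32) is unsatisfied and unit — conflict.
So b11 must be the other value — set b11 = false.
The clause (b12) is unit, so b12 = true.
The clause (!b22) is unit, so b22 = false.
The clause (b21) is unit, so b21 = true.
The clause (!b31) is unit, so b31 = false.
The clause (b32) is unit, so b32 = true.
Now (!b32) is unsatisfied and unit — conflict.
Neither b11 = true nor b11 = false works.
No assignment satisfies every clause.

No, unsatisfiable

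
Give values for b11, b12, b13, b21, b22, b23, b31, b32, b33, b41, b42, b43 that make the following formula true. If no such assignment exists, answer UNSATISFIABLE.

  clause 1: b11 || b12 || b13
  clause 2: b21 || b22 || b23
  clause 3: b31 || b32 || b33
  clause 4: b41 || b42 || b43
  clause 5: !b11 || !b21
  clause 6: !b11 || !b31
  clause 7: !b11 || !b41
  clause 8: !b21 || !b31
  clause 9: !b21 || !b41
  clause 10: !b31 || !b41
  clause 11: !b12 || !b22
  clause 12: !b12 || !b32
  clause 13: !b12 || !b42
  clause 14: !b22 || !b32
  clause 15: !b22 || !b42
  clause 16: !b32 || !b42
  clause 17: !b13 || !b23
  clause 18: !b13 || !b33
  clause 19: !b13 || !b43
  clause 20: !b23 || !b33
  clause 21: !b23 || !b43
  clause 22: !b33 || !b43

UNSATISFIABLE

Suppose b11 = false.
Suppose b12 = true.
Unit clause (!b22) forces b22 = false.
Unit clause (!b32) forces b32 = false.
Unit clause (!b42) forces b42 = false.
Suppose b21 = true.
Unit clause (!b31) forces b31 = false.
Unit clause (b33) forces b33 = true.
Unit clause (!b41) forces b41 = false.
Unit clause (b43) forces b43 = true.
That conflicts with the unit clause (!b43).
That branch fails; take b21 = false instead.
Unit clause (b23) forces b23 = true.
Unit clause (!b13) forces b13 = false.
Unit clause (!b33) forces b33 = false.
Unit clause (b31) forces b31 = true.
Unit clause (!b41) forces b41 = false.
Unit clause (b43) forces b43 = true.
That conflicts with the unit clause (!b43).
Both values of b21 lead to a conflict.
That branch fails; take b12 = false instead.
Unit clause (b13) forces b13 = true.
Unit clause (!b23) forces b23 = false.
Unit clause (!b33) forces b33 = false.
Unit clause (!b43) forces b43 = false.
Suppose b21 = true.
Unit clause (!b31) forces b31 = false.
Unit clause (b32) forces b32 = true.
Unit clause (!b41) forces b41 = false.
Unit clause (b42) forces b42 = true.
That conflicts with the unit clause (!b42).
That branch fails; take b21 = false instead.
Unit clause (b22) forces b22 = true.
Unit clause (!b32) forces b32 = false.
Unit clause (b31) forces b31 = true.
Unit clause (!b41) forces b41 = false.
Unit clause (b42) forces b42 = true.
That conflicts with the unit clause (!b42).
Both values of b21 lead to a conflict.
Both values of b12 lead to a conflict.
That branch fails; take b11 = true instead.
Unit clause (!b21) forces b21 = false.
Unit clause (!b31) forces b31 = false.
Unit clause (!b41) forces b41 = false.
Suppose b22 = true.
Unit clause (!b12) forces b12 = false.
Unit clause (!b32) forces b32 = false.
Unit clause (b33) forces b33 = true.
Unit clause (!b42) forces b42 = false.
Unit clause (b43) forces b43 = true.
That conflicts with the unit clause (!b43).
That branch fails; take b22 = false instead.
Unit clause (b23) forces b23 = true.
Unit clause (!b13) forces b13 = false.
Unit clause (!b33) forces b33 = false.
Unit clause (b32) forces b32 = true.
Unit clause (!b12) forces b12 = false.
Unit clause (!b42) forces b42 = false.
Unit clause (b43) forces b43 = true.
That conflicts with the unit clause (!b43).
Both values of b22 lead to a conflict.
Both values of b11 lead to a conflict.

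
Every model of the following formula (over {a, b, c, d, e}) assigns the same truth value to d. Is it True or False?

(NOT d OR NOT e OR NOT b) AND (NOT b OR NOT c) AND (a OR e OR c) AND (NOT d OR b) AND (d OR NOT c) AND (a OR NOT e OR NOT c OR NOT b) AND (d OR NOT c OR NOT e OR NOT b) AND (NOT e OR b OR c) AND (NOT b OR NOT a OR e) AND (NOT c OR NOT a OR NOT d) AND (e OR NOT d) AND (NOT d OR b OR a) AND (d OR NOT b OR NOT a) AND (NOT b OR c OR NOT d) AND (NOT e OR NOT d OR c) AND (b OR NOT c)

Suppose d = true.
From the singleton clause (b), b = true.
From the singleton clause (NOT e), e = false.
Now (e) is unsatisfied and unit — conflict.
So every satisfying assignment has d = False.

False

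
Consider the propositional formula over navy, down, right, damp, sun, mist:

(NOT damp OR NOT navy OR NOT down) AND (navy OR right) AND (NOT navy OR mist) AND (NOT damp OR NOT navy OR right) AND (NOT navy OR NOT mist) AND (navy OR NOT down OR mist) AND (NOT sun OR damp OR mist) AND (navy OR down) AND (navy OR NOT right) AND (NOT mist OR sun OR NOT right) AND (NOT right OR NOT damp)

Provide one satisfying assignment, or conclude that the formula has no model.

UNSATISFIABLE

Suppose navy = true.
(mist) alone gives mist = true.
Now (NOT mist) is unsatisfied and unit — conflict.
Backtrack on navy: now try navy = false.
(right) alone gives right = true.
Now (NOT right) is unsatisfied and unit — conflict.
Both values of navy lead to a conflict.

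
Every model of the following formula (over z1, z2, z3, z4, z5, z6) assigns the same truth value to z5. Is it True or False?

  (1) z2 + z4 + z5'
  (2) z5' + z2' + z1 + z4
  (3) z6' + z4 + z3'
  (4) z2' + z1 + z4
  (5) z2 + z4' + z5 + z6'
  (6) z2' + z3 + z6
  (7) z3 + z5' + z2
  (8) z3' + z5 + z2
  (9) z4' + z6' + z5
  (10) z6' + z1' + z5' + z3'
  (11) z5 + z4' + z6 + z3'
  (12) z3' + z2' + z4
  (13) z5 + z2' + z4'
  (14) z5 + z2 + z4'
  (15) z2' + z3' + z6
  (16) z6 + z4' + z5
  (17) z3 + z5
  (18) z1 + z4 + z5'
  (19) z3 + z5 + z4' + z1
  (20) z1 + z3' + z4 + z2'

Suppose z5 = 0.
From the singleton clause (z3), z3 = 1.
From the singleton clause (z2), z2 = 1.
From the singleton clause (z4), z4 = 1.
That conflicts with the unit clause (z4').
So every satisfying assignment has z5 = True.

True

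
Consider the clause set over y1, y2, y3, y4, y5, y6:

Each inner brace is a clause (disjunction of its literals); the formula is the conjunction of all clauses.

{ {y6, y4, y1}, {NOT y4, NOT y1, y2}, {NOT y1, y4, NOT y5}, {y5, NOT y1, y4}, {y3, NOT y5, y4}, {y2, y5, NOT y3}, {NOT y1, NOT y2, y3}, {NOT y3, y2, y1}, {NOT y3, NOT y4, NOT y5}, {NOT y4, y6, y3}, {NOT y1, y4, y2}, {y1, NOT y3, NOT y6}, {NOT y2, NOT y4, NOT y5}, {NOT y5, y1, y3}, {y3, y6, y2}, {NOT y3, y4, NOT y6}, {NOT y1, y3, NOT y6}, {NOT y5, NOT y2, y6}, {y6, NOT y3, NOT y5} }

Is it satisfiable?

Satisfiable

Branch on y6: set y6 = true.
Branch on y1: set y1 = false.
From the singleton clause (NOT y3), y3 = false.
From the singleton clause (NOT y5), y5 = false.
All clauses hold; y2, y4 can take either value.
A satisfying assignment: y1 ↦ false, y2 ↦ true, y3 ↦ false, y4 ↦ true, y5 ↦ false, y6 ↦ true.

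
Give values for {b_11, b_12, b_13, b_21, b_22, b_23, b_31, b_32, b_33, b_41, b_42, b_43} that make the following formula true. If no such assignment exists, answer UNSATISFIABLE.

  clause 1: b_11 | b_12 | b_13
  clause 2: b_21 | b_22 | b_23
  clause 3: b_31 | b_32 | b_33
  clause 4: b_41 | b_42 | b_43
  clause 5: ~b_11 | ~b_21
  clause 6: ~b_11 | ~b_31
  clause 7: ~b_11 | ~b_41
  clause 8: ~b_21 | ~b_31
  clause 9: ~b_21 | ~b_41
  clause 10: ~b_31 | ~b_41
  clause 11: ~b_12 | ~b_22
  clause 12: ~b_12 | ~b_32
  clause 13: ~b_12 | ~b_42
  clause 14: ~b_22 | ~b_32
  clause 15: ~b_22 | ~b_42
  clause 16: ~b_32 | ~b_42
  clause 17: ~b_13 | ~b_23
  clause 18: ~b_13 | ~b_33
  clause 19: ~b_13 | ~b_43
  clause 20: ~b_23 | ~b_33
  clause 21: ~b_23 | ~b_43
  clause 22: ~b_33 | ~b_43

UNSATISFIABLE

Branch on b_11: set b_11 = 0.
Branch on b_12: set b_12 = 1.
The clause (~b_22) is unit, so b_22 = 0.
The clause (~b_32) is unit, so b_32 = 0.
The clause (~b_42) is unit, so b_42 = 0.
Branch on b_21: set b_21 = 1.
The clause (~b_31) is unit, so b_31 = 0.
The clause (b_33) is unit, so b_33 = 1.
The clause (~b_41) is unit, so b_41 = 0.
The clause (b_43) is unit, so b_43 = 1.
But (~b_43) is also a unit clause — contradiction.
So b_21 must be the other value — set b_21 = 0.
The clause (b_23) is unit, so b_23 = 1.
The clause (~b_13) is unit, so b_13 = 0.
The clause (~b_33) is unit, so b_33 = 0.
The clause (b_31) is unit, so b_31 = 1.
The clause (~b_41) is unit, so b_41 = 0.
The clause (b_43) is unit, so b_43 = 1.
But (~b_43) is also a unit clause — contradiction.
Either choice for b_21 ends in contradiction.
So b_12 must be the other value — set b_12 = 0.
The clause (b_13) is unit, so b_13 = 1.
The clause (~b_23) is unit, so b_23 = 0.
The clause (~b_33) is unit, so b_33 = 0.
The clause (~b_43) is unit, so b_43 = 0.
Branch on b_21: set b_21 = 1.
The clause (~b_31) is unit, so b_31 = 0.
The clause (b_32) is unit, so b_32 = 1.
The clause (~b_41) is unit, so b_41 = 0.
The clause (b_42) is unit, so b_42 = 1.
But (~b_42) is also a unit clause — contradiction.
So b_21 must be the other value — set b_21 = 0.
The clause (b_22) is unit, so b_22 = 1.
The clause (~b_32) is unit, so b_32 = 0.
The clause (b_31) is unit, so b_31 = 1.
The clause (~b_41) is unit, so b_41 = 0.
The clause (b_42) is unit, so b_42 = 1.
But (~b_42) is also a unit clause — contradiction.
Either choice for b_21 ends in contradiction.
Either choice for b_12 ends in contradiction.
So b_11 must be the other value — set b_11 = 1.
The clause (~b_21) is unit, so b_21 = 0.
The clause (~b_31) is unit, so b_31 = 0.
The clause (~b_41) is unit, so b_41 = 0.
Branch on b_22: set b_22 = 1.
The clause (~b_12) is unit, so b_12 = 0.
The clause (~b_32) is unit, so b_32 = 0.
The clause (b_33) is unit, so b_33 = 1.
The clause (~b_42) is unit, so b_42 = 0.
The clause (b_43) is unit, so b_43 = 1.
But (~b_43) is also a unit clause — contradiction.
So b_22 must be the other value — set b_22 = 0.
The clause (b_23) is unit, so b_23 = 1.
The clause (~b_13) is unit, so b_13 = 0.
The clause (~b_33) is unit, so b_33 = 0.
The clause (b_32) is unit, so b_32 = 1.
The clause (~b_12) is unit, so b_12 = 0.
The clause (~b_42) is unit, so b_42 = 0.
The clause (b_43) is unit, so b_43 = 1.
But (~b_43) is also a unit clause — contradiction.
Either choice for b_22 ends in contradiction.
Either choice for b_11 ends in contradiction.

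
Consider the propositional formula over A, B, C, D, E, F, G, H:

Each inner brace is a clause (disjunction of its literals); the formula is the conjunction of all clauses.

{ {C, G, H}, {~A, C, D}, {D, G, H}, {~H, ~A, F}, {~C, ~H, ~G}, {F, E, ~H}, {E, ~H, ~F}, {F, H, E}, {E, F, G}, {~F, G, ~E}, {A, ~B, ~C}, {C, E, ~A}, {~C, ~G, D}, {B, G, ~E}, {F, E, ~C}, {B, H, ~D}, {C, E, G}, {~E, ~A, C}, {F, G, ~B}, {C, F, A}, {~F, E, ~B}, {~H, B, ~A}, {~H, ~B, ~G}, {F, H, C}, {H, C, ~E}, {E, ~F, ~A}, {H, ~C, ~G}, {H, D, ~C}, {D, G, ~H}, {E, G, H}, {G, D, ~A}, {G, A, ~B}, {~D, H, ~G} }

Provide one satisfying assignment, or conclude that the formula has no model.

Suppose C = 0.
Suppose G = 1.
Suppose A = 0.
The clause (F) is unit, so F = 1.
Suppose E = 0.
The clause (~H) is unit, so H = 0.
The clause (~B) is unit, so B = 0.
The clause (~D) is unit, so D = 0.
Every clause now holds.

A=0, B=0, C=0, D=0, E=0, F=1, G=1, H=0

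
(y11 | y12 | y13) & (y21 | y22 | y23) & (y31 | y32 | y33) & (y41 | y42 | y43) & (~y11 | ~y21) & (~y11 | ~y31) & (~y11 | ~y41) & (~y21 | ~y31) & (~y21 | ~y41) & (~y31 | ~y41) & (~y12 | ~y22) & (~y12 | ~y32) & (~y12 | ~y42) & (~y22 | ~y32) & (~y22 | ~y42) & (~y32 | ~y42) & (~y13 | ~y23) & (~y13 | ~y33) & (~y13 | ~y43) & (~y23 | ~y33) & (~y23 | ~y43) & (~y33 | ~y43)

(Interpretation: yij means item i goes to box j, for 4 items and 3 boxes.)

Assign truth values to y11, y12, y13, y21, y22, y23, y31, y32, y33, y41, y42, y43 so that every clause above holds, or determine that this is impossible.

UNSATISFIABLE

Try y11 = 0.
Try y12 = 1.
The clause (~y22) is unit, so y22 = 0.
The clause (~y32) is unit, so y32 = 0.
The clause (~y42) is unit, so y42 = 0.
Try y21 = 1.
The clause (~y31) is unit, so y31 = 0.
The clause (y33) is unit, so y33 = 1.
The clause (~y41) is unit, so y41 = 0.
The clause (y43) is unit, so y43 = 1.
But (~y43) is also a unit clause — contradiction.
Backtrack on y21: now try y21 = 0.
The clause (y23) is unit, so y23 = 1.
The clause (~y13) is unit, so y13 = 0.
The clause (~y33) is unit, so y33 = 0.
The clause (y31) is unit, so y31 = 1.
The clause (~y41) is unit, so y41 = 0.
The clause (y43) is unit, so y43 = 1.
But (~y43) is also a unit clause — contradiction.
Either choice for y21 ends in contradiction.
Backtrack on y12: now try y12 = 0.
The clause (y13) is unit, so y13 = 1.
The clause (~y23) is unit, so y23 = 0.
The clause (~y33) is unit, so y33 = 0.
The clause (~y43) is unit, so y43 = 0.
Try y21 = 1.
The clause (~y31) is unit, so y31 = 0.
The clause (y32) is unit, so y32 = 1.
The clause (~y41) is unit, so y41 = 0.
The clause (y42) is unit, so y42 = 1.
But (~y42) is also a unit clause — contradiction.
Backtrack on y21: now try y21 = 0.
The clause (y22) is unit, so y22 = 1.
The clause (~y32) is unit, so y32 = 0.
The clause (y31) is unit, so y31 = 1.
The clause (~y41) is unit, so y41 = 0.
The clause (y42) is unit, so y42 = 1.
But (~y42) is also a unit clause — contradiction.
Either choice for y21 ends in contradiction.
Either choice for y12 ends in contradiction.
Backtrack on y11: now try y11 = 1.
The clause (~y21) is unit, so y21 = 0.
The clause (~y31) is unit, so y31 = 0.
The clause (~y41) is unit, so y41 = 0.
Try y22 = 1.
The clause (~y12) is unit, so y12 = 0.
The clause (~y32) is unit, so y32 = 0.
The clause (y33) is unit, so y33 = 1.
The clause (~y42) is unit, so y42 = 0.
The clause (y43) is unit, so y43 = 1.
But (~y43) is also a unit clause — contradiction.
Backtrack on y22: now try y22 = 0.
The clause (y23) is unit, so y23 = 1.
The clause (~y13) is unit, so y13 = 0.
The clause (~y33) is unit, so y33 = 0.
The clause (y32) is unit, so y32 = 1.
The clause (~y12) is unit, so y12 = 0.
The clause (~y42) is unit, so y42 = 0.
The clause (y43) is unit, so y43 = 1.
But (~y43) is also a unit clause — contradiction.
Either choice for y22 ends in contradiction.
Either choice for y11 ends in contradiction.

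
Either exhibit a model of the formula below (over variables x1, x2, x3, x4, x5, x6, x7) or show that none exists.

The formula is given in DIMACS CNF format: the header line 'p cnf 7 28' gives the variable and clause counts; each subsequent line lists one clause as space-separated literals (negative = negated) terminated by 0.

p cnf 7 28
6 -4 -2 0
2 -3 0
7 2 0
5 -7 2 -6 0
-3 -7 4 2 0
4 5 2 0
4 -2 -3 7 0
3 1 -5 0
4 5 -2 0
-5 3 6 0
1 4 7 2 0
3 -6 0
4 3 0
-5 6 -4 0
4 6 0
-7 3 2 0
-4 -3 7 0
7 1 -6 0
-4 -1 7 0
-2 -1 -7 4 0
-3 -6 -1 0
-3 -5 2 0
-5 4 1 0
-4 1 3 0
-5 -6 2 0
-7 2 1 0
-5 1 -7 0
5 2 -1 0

Case x2 = True:
Case x6 = True:
From the singleton clause (x3), x3 = True.
From the singleton clause (¬x1), x1 = False.
From the singleton clause (x7), x7 = True.
From the singleton clause (¬x5), x5 = False.
From the singleton clause (x4), x4 = True.
Every clause now holds.

x1 ↦ False, x2 ↦ True, x3 ↦ True, x4 ↦ True, x5 ↦ False, x6 ↦ True, x7 ↦ True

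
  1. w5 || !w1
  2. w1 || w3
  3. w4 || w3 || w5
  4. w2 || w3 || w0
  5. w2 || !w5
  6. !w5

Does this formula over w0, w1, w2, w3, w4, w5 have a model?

Yes

The clause (!w5) is unit, so w5 = false.
The clause (!w1) is unit, so w1 = false.
The clause (w3) is unit, so w3 = true.
Every clause is now satisfied; w0, w2, w4 are unconstrained.
A satisfying assignment: w0: false,  w1: false,  w2: false,  w3: true,  w4: true,  w5: false.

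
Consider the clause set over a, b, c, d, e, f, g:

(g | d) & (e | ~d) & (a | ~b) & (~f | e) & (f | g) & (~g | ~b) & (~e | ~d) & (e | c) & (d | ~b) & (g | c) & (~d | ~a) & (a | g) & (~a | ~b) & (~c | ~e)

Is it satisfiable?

Satisfiable

Suppose g = 1.
From the singleton clause (~b), b = 0.
Suppose e = 1.
From the singleton clause (~d), d = 0.
From the singleton clause (~c), c = 0.
No clause remains; a, f are free.
A satisfying assignment: a ↦ 1, b ↦ 0, c ↦ 0, d ↦ 0, e ↦ 1, f ↦ 0, g ↦ 1.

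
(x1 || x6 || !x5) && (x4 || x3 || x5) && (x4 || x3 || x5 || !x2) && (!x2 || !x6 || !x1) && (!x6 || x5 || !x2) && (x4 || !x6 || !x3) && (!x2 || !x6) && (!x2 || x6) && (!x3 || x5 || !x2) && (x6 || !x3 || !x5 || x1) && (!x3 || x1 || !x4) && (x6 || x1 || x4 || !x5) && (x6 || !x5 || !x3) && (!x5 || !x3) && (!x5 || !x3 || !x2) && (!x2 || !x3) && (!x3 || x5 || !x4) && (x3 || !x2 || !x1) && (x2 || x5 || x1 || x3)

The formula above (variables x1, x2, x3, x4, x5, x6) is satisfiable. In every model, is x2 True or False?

Suppose x2 = true.
Unit clause (!x6) forces x6 = false.
Now (x6) is unsatisfied and unit — conflict.
So every satisfying assignment has x2 = False.

False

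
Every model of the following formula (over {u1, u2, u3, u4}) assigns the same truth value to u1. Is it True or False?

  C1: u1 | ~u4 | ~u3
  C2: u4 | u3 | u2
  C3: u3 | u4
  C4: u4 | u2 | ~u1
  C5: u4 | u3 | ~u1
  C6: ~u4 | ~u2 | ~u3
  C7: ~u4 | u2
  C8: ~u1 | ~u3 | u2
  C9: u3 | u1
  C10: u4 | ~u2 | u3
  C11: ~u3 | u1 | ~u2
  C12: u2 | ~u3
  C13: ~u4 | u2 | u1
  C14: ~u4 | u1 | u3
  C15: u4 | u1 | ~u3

True

Suppose u1 = 0.
From the singleton clause (u3), u3 = 1.
From the singleton clause (~u4), u4 = 0.
That conflicts with the unit clause (u4).
So every satisfying assignment has u1 = True.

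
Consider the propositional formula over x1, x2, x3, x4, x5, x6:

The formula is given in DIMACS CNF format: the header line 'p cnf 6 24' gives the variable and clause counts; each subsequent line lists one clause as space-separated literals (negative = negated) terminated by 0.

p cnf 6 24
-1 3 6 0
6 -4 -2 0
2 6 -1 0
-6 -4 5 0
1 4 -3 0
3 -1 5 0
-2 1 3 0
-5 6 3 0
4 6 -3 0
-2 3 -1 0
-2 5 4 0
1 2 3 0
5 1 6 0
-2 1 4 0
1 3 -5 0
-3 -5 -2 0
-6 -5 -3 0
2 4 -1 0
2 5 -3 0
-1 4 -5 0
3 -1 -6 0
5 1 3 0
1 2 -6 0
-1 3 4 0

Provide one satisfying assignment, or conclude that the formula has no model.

x1: False, x2: False, x3: True, x4: True, x5: True, x6: False

Try x1 = False.
Try x4 = True.
Try x6 = False.
(¬x2) alone gives x2 = False.
(x3) alone gives x3 = True.
(x5) alone gives x5 = True.
All clauses are satisfied.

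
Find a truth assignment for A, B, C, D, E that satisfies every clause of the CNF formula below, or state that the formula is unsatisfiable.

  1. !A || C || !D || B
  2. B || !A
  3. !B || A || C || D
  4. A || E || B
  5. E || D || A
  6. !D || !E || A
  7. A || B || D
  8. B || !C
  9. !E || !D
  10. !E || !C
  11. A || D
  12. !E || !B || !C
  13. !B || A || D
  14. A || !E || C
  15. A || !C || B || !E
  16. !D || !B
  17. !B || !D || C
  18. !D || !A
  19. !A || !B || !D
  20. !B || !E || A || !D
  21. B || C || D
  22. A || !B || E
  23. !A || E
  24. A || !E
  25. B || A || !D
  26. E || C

A ↦ true,  B ↦ true,  C ↦ false,  D ↦ false,  E ↦ true

Try B = true.
Unit clause (!D) forces D = false.
Unit clause (A) forces A = true.
Unit clause (E) forces E = true.
Unit clause (!C) forces C = false.
All clauses are satisfied.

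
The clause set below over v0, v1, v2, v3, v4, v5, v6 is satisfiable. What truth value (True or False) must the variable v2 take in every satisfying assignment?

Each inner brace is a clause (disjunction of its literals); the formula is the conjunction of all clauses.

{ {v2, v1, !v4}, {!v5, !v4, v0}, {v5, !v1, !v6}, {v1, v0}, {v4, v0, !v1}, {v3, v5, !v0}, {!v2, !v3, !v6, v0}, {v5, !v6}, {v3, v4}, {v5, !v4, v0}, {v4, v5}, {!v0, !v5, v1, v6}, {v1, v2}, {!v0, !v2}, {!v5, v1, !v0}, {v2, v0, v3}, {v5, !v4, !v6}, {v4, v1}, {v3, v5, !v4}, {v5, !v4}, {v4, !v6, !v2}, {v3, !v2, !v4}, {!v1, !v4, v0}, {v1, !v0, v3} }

Suppose v2 = true.
Unit clause (!v0) forces v0 = false.
Unit clause (v1) forces v1 = true.
Unit clause (v4) forces v4 = true.
But (!v4) is also a unit clause — contradiction.
So every satisfying assignment has v2 = False.

False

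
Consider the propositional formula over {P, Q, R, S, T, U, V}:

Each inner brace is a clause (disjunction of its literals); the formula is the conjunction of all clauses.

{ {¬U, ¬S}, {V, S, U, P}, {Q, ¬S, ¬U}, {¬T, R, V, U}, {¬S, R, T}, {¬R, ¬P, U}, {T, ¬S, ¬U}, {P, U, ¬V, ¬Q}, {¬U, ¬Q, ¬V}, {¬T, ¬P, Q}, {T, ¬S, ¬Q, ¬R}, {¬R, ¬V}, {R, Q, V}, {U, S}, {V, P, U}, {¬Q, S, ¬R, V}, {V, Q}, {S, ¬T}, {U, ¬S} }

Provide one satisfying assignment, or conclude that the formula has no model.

Suppose U = True.
Unit clause (¬S) forces S = False.
Unit clause (¬T) forces T = False.
Suppose Q = True.
Unit clause (¬V) forces V = False.
Unit clause (¬R) forces R = False.
No clause remains; P is free.

P=False; Q=True; R=False; S=False; T=False; U=True; V=False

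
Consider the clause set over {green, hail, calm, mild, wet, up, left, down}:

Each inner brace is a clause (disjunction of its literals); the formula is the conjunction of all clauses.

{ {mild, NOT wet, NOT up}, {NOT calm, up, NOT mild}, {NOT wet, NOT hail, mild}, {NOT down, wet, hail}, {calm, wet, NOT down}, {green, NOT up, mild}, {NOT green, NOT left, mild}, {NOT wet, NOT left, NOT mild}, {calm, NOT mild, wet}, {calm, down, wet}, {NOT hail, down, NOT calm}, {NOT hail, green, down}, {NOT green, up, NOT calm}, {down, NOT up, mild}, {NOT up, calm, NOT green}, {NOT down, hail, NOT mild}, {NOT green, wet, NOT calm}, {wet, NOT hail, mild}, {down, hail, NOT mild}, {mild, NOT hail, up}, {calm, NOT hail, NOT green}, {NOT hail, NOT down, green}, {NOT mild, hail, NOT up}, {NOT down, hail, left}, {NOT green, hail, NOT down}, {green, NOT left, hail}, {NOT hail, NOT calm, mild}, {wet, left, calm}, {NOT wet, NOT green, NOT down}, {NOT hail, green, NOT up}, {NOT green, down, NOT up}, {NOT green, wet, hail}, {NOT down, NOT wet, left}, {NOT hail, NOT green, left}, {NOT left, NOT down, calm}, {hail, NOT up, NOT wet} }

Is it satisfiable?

Try mild = false.
Try wet = true.
(NOT up) alone gives up = false.
(NOT hail) alone gives hail = false.
Try green = true.
(NOT left) alone gives left = false.
(NOT calm) alone gives calm = false.
(NOT down) alone gives down = false.
This assignment satisfies each clause.
A satisfying assignment: green: true, hail: false, calm: false, mild: false, wet: true, up: false, left: false, down: false.

Satisfiable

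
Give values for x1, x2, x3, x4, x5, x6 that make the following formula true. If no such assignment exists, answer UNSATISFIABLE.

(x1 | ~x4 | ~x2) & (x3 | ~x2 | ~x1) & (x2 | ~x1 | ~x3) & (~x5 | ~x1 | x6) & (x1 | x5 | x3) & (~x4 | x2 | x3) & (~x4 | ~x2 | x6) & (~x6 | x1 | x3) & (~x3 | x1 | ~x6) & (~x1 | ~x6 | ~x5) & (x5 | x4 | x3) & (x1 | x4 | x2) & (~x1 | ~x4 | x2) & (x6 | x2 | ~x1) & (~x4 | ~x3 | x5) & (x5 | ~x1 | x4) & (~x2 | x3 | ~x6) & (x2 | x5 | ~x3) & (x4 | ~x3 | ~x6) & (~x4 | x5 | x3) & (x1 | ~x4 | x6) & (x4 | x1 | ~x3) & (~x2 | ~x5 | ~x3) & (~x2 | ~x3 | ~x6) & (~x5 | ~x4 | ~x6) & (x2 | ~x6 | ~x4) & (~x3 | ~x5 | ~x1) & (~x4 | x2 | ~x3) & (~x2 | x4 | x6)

UNSATISFIABLE

Branch on x1: set x1 = 1.
Branch on x3: set x3 = 1.
(x2) alone gives x2 = 1.
(~x5) alone gives x5 = 0.
(~x4) alone gives x4 = 0.
That conflicts with the unit clause (x4).
Backtrack on x3: now try x3 = 0.
(~x2) alone gives x2 = 0.
(~x4) alone gives x4 = 0.
(x5) alone gives x5 = 1.
(x6) alone gives x6 = 1.
That conflicts with the unit clause (~x6).
Neither x3 = 1 nor x3 = 0 works.
Backtrack on x1: now try x1 = 0.
Branch on x4: set x4 = 0.
(x2) alone gives x2 = 1.
(~x3) alone gives x3 = 0.
(x5) alone gives x5 = 1.
(~x6) alone gives x6 = 0.
That conflicts with the unit clause (x6).
Backtrack on x4: now try x4 = 1.
(~x2) alone gives x2 = 0.
(x3) alone gives x3 = 1.
That conflicts with the unit clause (~x3).
Neither x4 = 1 nor x4 = 0 works.
Neither x1 = 1 nor x1 = 0 works.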